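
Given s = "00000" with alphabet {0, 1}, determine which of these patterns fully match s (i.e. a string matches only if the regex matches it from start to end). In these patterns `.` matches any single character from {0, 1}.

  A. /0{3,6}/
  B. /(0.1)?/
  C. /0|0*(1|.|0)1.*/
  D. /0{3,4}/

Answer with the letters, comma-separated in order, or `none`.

A

A → match
B → no match
C → no match
D → no match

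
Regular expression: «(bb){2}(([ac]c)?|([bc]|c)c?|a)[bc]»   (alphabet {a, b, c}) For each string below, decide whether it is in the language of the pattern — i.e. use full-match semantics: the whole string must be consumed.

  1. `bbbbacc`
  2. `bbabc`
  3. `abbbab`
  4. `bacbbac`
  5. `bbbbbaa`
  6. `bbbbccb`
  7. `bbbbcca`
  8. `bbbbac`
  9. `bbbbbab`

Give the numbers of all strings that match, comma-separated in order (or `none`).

1, 6, 8

1. `bbbbacc` → match
2. `bbabc` → no match
3. `abbbab` → no match — must start with `bb`
4. `bacbbac` → no match — must start with `bb`
5. `bbbbbaa` → no match
6. `bbbbccb` → match
7. `bbbbcca` → no match
8. `bbbbac` → match
9. `bbbbbab` → no match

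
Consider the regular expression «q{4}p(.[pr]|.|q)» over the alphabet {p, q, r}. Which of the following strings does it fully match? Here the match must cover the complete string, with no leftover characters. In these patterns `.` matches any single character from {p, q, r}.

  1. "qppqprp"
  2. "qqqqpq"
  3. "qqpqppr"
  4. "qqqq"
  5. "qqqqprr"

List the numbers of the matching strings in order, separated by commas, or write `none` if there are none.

1 → no match
2 → match
3 → no match
4 → no match
5 → match

2, 5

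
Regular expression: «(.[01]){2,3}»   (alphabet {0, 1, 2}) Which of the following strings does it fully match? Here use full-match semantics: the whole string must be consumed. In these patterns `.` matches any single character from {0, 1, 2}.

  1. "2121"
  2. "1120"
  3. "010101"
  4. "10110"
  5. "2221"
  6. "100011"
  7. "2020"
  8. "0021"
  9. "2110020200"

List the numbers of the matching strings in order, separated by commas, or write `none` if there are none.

1 → match
2 → match
3 → match
4 → no match
5 → no match
6 → match
7 → match
8 → match
9 → no match

1, 2, 3, 6, 7, 8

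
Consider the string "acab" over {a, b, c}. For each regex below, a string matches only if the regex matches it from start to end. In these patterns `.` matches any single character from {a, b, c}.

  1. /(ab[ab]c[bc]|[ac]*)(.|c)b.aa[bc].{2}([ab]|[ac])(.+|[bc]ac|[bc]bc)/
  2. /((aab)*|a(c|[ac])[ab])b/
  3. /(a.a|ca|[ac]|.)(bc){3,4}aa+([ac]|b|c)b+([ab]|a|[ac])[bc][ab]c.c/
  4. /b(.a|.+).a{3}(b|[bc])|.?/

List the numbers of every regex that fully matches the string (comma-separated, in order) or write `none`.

2

1 → no match
2 → match
3 → no match — must end with "c"
4 → no match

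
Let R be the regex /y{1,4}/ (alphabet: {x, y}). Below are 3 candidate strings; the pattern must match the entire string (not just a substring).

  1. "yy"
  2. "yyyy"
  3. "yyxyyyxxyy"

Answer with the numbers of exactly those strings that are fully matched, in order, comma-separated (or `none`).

1 → match
2 → match
3 → no match

1, 2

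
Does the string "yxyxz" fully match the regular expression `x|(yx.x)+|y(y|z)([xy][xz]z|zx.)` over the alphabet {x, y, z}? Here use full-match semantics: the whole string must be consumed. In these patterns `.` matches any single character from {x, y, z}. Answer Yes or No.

No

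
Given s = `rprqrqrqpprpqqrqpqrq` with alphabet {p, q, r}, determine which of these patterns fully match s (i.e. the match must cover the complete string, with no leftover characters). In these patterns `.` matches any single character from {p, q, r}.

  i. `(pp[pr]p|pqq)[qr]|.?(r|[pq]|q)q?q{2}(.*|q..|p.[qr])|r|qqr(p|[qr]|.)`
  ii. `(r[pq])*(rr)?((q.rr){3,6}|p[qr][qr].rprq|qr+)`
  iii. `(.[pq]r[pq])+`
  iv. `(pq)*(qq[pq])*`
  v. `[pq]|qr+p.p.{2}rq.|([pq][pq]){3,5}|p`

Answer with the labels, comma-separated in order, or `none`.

iii

i → no match
ii → no match
iii → match
iv → no match
v → no match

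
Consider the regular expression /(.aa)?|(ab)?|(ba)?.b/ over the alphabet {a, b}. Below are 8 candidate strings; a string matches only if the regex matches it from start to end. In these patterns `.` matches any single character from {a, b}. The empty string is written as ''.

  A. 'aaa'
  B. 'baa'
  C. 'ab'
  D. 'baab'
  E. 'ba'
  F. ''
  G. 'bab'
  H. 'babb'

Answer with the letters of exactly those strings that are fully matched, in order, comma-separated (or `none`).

A → match
B → match
C → match
D → match
E → no match
F → match
G → no match
H → match

A, B, C, D, F, H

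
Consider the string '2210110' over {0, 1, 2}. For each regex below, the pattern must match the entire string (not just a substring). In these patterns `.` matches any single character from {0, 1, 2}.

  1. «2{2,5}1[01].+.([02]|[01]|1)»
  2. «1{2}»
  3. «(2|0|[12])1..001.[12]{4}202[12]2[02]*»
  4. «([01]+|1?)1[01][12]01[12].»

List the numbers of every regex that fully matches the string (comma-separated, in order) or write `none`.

1

1 → match
2 → no match — must start with '1'
3 → no match
4 → no match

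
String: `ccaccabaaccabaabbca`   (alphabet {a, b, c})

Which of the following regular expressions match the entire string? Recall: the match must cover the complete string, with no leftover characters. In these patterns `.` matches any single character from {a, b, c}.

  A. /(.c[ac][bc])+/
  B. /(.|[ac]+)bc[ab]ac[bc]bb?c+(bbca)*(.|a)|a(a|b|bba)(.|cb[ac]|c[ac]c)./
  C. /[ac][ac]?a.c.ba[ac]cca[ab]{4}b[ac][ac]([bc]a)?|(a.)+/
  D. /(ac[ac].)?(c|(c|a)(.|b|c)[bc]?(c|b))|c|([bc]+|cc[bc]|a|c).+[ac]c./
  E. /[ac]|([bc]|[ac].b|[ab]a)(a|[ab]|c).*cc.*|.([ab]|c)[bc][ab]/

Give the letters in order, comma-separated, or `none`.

A → no match
B → no match
C → match
D → no match
E → match

C, E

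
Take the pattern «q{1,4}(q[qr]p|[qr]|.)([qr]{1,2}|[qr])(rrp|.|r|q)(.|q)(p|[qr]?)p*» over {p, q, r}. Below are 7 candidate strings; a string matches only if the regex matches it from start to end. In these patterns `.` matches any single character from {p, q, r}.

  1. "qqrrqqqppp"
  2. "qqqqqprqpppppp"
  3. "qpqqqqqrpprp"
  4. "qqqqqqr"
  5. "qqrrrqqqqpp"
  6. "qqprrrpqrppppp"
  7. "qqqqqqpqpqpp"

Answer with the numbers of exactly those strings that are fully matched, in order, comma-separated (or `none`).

1, 2, 4, 6, 7

1 → match
2 → match
3 → no match
4 → match
5 → no match
6 → match
7 → match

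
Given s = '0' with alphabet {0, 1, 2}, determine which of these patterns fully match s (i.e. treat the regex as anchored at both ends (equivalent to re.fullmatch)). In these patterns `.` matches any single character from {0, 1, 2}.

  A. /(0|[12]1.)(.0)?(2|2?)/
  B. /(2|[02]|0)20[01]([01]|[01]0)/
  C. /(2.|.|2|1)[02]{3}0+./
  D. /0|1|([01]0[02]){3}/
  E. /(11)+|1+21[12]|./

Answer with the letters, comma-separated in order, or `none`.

A, D, E

A → match
B → no match
C → no match
D → match
E → match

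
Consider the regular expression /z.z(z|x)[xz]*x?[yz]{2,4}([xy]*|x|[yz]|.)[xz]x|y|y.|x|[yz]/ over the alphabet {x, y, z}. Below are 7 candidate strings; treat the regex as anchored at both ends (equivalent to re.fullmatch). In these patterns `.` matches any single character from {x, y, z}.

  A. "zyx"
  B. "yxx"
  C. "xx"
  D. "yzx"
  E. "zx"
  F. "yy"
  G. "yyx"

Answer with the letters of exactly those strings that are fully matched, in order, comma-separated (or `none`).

A → no match
B → no match
C → no match
D → no match
E → no match
F → match
G → no match

F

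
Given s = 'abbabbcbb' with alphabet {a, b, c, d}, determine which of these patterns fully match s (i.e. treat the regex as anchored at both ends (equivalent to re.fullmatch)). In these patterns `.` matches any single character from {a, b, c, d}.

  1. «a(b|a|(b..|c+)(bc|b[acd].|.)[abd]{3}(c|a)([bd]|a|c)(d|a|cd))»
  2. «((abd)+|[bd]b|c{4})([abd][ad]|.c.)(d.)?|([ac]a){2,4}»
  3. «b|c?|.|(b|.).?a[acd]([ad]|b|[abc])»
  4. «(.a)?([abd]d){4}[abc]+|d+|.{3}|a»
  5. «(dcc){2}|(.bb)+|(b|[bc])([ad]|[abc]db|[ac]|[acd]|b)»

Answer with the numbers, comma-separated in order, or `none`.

5

1 → no match
2 → no match
3 → no match
4 → no match
5 → match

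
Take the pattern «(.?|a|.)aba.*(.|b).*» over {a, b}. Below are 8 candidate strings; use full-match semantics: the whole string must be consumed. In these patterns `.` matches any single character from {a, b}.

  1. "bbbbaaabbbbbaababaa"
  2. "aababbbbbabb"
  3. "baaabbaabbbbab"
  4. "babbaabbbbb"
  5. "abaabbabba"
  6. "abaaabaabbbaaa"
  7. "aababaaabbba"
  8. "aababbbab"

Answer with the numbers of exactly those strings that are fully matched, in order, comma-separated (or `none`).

2, 5, 6, 7, 8

1 → no match
2 → match
3 → no match
4 → no match
5 → match
6 → match
7 → match
8 → match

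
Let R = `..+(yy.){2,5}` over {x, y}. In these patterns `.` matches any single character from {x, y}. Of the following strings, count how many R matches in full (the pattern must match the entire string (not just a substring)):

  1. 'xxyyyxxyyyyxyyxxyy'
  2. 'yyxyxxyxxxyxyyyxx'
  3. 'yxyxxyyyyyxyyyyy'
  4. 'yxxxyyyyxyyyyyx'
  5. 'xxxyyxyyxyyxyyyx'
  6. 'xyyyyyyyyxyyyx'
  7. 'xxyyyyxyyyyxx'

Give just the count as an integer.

1 → no match
2 → no match
3 → no match
4 → match
5 → no match
6 → no match
7 → no match
Total matched: 1

1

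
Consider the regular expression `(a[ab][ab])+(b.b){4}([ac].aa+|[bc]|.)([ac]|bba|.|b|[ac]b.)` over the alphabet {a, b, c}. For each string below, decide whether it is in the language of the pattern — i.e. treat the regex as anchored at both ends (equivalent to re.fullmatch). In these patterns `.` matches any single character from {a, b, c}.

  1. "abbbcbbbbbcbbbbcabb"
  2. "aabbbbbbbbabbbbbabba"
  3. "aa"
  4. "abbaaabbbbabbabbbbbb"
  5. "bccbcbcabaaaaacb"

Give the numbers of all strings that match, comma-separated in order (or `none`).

1 → match
2 → no match
3 → no match
4 → match
5 → no match — must start with "a"

1, 4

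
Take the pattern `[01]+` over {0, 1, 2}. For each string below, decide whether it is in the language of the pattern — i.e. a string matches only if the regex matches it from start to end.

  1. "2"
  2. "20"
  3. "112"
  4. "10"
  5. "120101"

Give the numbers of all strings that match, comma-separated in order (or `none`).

4

1 → no match
2 → no match
3 → no match
4 → match
5 → no match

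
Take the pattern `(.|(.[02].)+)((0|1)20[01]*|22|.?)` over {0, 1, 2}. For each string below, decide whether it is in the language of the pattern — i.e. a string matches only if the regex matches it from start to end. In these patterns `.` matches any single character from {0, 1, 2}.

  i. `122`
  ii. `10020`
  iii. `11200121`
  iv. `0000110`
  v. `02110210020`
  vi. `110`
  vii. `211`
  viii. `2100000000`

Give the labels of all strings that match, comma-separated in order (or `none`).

i

i → match
ii → no match
iii → no match
iv → no match
v → no match
vi → no match
vii → no match
viii → no match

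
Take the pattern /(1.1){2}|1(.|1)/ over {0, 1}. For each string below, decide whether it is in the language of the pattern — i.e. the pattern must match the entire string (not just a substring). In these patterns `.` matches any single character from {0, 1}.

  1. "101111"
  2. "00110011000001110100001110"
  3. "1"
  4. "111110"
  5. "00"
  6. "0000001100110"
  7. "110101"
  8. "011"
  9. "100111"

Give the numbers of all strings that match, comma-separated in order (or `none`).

1

1 → match
2 → no match — must start with "1"
3 → no match
4 → no match
5 → no match — must start with "1"
6 → no match — must start with "1"
7 → no match
8 → no match — must start with "1"
9 → no match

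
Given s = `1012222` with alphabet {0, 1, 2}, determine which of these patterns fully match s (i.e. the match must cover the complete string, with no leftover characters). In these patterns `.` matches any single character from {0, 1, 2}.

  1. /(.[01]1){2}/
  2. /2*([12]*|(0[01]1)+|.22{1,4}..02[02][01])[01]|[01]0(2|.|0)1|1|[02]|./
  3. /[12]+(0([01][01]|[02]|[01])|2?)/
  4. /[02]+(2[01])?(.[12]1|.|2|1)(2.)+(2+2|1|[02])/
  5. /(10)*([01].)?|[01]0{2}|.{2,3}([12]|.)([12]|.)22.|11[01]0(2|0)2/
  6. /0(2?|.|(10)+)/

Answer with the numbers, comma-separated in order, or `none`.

1 → no match — must end with `1`
2 → no match
3 → no match
4 → no match
5 → match
6 → no match — must start with `0`

5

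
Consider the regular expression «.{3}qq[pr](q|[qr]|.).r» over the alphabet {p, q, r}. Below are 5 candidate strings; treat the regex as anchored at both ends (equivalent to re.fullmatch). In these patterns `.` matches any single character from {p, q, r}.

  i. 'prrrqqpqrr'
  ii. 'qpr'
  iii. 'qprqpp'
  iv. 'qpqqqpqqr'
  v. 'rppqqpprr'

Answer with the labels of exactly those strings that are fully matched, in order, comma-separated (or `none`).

iv, v

i → no match
ii → no match
iii → no match — must end with 'r'
iv → match
v → match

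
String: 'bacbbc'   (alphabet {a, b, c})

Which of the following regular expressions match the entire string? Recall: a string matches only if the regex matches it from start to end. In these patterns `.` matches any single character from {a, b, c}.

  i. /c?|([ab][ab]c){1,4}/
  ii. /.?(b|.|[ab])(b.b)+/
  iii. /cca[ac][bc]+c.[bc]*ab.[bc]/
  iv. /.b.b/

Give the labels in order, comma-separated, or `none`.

i → match
ii → no match — must end with 'b'
iii → no match — must start with 'cca'
iv → no match — must end with 'b'

i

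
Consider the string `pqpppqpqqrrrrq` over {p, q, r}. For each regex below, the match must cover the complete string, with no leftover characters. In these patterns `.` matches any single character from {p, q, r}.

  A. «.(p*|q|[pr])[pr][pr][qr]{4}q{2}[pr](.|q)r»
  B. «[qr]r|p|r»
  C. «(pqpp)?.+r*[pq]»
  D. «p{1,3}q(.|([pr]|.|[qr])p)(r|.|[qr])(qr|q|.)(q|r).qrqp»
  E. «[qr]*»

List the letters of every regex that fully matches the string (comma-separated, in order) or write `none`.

A → no match — must end with `r`
B → no match
C → match
D → no match — must end with `qrqp`
E → no match

C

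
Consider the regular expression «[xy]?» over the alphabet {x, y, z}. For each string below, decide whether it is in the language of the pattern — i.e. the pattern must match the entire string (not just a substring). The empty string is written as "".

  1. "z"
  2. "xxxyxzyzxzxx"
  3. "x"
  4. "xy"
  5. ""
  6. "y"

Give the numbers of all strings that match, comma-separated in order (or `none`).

3, 5, 6

1 → no match
2 → no match
3 → match
4 → no match
5 → match
6 → match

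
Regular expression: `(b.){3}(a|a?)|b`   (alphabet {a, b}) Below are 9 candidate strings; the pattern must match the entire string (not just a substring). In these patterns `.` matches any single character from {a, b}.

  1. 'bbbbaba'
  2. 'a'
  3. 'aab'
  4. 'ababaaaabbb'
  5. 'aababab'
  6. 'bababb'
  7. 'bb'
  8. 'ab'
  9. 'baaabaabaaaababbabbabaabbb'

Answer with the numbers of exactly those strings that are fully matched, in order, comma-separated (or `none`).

1 → no match
2 → no match — must start with 'b'
3 → no match — must start with 'b'
4 → no match — must start with 'b'
5 → no match — must start with 'b'
6 → match
7 → no match
8 → no match — must start with 'b'
9 → no match

6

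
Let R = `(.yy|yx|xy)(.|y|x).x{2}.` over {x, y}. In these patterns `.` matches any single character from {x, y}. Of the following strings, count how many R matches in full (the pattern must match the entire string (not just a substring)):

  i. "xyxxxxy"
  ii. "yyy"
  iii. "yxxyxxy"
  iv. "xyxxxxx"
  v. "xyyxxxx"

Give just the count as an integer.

4

i → match
ii → no match
iii → match
iv → match
v → match
Total matched: 4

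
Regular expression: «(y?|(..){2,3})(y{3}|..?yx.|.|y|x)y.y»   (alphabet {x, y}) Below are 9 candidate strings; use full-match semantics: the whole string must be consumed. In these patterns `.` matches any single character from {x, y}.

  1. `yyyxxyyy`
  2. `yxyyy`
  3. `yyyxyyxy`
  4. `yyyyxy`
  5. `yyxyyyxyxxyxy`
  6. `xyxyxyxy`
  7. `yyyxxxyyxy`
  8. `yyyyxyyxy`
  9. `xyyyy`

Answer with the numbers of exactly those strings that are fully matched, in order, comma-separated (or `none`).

1, 2, 3, 4, 5, 6, 7, 8

1 → match
2 → match
3 → match
4 → match
5 → match
6 → match
7 → match
8 → match
9 → no match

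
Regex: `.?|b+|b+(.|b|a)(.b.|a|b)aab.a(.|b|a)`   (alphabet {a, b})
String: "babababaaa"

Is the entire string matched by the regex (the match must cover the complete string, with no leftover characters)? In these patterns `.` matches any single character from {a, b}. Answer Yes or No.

No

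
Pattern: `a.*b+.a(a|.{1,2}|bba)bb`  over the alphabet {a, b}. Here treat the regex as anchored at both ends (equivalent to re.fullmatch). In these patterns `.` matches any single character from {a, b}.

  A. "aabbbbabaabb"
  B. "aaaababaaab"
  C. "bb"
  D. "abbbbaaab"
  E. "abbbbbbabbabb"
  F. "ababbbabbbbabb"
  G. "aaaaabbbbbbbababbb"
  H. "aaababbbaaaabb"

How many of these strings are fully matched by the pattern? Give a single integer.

2

A → no match
B → no match — must end with "bb"
C → no match — must start with "a"
D → no match — must end with "bb"
E → match
F → no match
G → no match
H → match
Total matched: 2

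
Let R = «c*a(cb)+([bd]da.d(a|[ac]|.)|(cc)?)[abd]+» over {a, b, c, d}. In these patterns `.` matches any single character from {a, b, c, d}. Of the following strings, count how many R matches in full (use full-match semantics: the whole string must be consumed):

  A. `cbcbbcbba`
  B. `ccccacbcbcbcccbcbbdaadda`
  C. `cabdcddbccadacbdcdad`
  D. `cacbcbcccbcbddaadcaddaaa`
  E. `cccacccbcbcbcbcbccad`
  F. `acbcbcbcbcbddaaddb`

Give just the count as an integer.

A. `cbcbbcbba` → no match
B → no match
C → no match
D → no match
E → no match
F → match
Total matched: 1

1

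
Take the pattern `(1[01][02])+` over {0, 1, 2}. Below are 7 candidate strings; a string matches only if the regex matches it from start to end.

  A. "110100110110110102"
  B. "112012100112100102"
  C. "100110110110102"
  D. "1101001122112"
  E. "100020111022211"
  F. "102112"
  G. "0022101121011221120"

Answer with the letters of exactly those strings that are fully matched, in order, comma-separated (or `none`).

A → match
B → no match
C → match
D → no match
E → no match
F. "102112" → match
G → no match — must start with "1"

A, C, F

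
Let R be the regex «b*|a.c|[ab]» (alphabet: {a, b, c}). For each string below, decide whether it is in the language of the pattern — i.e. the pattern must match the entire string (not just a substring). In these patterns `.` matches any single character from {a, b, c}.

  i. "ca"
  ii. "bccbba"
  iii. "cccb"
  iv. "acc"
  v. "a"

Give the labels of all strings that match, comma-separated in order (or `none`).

i → no match
ii → no match
iii → no match
iv → match
v → match

iv, v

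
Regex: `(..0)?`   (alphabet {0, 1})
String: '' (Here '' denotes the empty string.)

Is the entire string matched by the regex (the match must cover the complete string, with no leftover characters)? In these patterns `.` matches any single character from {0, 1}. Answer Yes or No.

Yes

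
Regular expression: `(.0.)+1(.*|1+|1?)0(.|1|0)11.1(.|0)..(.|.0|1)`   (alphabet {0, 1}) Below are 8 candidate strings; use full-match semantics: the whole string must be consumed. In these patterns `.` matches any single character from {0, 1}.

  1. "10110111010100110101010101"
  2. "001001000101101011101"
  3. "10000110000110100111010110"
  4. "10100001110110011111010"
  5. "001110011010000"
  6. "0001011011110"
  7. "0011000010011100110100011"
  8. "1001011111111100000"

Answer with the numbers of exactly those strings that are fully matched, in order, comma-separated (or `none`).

1 → no match
2 → no match
3 → match
4 → no match
5 → match
6 → no match
7 → no match
8 → no match

3, 5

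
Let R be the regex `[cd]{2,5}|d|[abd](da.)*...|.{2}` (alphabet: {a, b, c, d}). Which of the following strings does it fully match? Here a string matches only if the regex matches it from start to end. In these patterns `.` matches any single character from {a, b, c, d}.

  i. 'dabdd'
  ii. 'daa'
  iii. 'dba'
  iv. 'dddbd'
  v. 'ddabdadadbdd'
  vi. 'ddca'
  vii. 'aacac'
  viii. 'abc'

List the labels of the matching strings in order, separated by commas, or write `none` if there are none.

vi

i. 'dabdd' → no match
ii. 'daa' → no match
iii. 'dba' → no match
iv. 'dddbd' → no match
v. 'ddabdadadbdd' → no match
vi. 'ddca' → match
vii. 'aacac' → no match
viii. 'abc' → no match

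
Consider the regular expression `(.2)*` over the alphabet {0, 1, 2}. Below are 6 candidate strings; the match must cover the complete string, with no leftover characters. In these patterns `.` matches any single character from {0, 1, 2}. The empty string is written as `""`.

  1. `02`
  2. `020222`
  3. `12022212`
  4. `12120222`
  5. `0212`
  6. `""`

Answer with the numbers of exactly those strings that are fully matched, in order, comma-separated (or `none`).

1, 2, 3, 4, 5, 6

1 → match
2 → match
3 → match
4 → match
5 → match
6 → match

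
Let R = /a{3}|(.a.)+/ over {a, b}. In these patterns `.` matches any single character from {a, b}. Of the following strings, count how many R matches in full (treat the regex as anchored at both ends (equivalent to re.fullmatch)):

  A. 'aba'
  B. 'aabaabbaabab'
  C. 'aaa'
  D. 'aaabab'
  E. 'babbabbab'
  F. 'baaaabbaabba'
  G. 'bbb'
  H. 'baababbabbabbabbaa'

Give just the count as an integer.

5

A → no match
B → match
C → match
D → match
E → match
F → no match
G → no match
H → match
Total matched: 5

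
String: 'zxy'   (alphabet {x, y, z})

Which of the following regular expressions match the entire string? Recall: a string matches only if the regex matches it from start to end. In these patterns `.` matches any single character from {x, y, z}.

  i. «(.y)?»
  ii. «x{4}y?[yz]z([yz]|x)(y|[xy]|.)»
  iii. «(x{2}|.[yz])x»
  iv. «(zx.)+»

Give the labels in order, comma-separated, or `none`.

iv

i → no match
ii → no match — must start with 'x'
iii → no match — must end with 'x'
iv → match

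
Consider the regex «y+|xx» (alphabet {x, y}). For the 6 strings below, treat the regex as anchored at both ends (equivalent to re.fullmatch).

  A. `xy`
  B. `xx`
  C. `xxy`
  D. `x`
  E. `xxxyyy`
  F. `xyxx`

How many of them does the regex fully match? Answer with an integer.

A. `xy` → no match
B. `xx` → match
C. `xxy` → no match
D. `x` → no match
E. `xxxyyy` → no match
F. `xyxx` → no match
Total matched: 1

1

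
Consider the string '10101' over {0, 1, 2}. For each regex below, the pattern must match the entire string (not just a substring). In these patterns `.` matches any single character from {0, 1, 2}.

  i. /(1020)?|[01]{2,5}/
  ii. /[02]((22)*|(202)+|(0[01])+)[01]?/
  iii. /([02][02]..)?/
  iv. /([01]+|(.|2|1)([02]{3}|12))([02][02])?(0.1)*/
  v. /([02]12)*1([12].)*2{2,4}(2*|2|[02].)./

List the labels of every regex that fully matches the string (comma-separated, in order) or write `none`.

i, iv

i → match
ii → no match
iii → no match
iv → match
v → no match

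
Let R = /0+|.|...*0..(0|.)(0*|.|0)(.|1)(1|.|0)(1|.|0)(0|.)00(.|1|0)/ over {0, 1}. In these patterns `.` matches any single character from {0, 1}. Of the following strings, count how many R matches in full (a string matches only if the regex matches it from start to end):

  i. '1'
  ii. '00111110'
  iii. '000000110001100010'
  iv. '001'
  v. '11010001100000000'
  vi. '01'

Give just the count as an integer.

2

i → match
ii → no match
iii → no match
iv → no match
v → match
vi → no match
Total matched: 2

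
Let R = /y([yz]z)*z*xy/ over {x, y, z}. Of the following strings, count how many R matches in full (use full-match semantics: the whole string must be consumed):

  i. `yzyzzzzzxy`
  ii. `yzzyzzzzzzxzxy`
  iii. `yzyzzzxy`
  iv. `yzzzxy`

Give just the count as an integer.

1

i → no match
ii → no match
iii → no match
iv → match
Total matched: 1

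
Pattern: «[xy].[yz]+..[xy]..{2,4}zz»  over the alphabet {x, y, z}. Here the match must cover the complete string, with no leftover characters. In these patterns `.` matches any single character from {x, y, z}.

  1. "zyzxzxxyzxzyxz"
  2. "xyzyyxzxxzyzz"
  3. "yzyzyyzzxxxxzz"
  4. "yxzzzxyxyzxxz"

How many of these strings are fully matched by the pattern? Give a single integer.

2

1 → no match — must end with "zz"
2 → match
3 → match
4 → no match — must end with "zz"
Total matched: 2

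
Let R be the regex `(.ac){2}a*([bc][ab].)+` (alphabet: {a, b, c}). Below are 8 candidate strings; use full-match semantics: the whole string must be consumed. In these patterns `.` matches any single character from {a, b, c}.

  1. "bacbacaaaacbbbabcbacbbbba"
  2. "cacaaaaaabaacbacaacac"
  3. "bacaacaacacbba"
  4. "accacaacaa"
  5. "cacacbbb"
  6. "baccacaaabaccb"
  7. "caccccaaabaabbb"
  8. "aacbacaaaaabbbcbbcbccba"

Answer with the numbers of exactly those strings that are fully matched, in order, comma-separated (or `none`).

1, 3, 8

1 → match
2 → no match
3 → match
4 → no match
5 → no match
6 → no match
7 → no match
8 → match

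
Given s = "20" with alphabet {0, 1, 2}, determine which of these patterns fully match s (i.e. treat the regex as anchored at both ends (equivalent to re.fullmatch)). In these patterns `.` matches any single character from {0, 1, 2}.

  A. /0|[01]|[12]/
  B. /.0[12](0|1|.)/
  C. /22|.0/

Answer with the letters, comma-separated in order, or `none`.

A → no match
B → no match
C → match

C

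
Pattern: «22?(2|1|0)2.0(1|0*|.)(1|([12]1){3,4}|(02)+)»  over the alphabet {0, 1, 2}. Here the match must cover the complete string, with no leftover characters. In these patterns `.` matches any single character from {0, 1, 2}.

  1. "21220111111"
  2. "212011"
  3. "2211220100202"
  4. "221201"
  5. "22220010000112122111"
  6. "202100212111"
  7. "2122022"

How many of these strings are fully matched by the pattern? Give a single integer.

2

1. "21220111111" → match
2. "212011" → no match
3 → no match
4. "221201" → no match
5 → no match
6. "202100212111" → match
7. "2122022" → no match
Total matched: 2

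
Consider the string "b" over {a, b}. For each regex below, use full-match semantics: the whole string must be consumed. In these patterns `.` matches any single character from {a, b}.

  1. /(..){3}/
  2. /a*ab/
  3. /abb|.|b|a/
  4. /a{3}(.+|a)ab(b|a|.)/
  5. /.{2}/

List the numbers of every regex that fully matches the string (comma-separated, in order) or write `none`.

1 → no match
2 → no match — must end with "ab"
3 → match
4 → no match — must start with "a"
5 → no match

3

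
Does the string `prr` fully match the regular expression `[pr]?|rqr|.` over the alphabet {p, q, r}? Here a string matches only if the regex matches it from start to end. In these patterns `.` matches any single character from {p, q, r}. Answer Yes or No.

No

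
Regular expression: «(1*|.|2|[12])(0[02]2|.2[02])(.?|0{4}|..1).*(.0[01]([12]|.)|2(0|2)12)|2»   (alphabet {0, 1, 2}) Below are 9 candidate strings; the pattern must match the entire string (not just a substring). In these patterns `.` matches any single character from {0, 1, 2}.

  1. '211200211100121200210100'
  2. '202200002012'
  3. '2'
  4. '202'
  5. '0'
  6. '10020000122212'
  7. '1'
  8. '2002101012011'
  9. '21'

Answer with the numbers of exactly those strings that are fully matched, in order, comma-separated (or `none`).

2, 3, 6, 8

1 → no match
2 → match
3 → match
4 → no match
5 → no match
6 → match
7 → no match
8 → match
9 → no match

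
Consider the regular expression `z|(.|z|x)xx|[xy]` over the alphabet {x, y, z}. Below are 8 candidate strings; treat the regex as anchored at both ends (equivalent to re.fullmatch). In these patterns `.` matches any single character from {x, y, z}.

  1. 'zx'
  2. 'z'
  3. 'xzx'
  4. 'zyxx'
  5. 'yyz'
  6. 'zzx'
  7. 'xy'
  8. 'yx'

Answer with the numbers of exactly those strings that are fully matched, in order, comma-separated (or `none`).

1 → no match
2 → match
3 → no match
4 → no match
5 → no match
6 → no match
7 → no match
8 → no match

2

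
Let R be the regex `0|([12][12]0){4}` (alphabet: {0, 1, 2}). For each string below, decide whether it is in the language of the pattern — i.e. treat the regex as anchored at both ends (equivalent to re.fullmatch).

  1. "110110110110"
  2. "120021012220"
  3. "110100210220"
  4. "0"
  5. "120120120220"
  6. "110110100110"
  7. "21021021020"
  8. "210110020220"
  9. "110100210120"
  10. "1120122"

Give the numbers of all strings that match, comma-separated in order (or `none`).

1 → match
2 → no match
3 → no match
4 → match
5 → match
6 → no match
7 → no match
8 → no match
9 → no match
10 → no match — must end with "0"

1, 4, 5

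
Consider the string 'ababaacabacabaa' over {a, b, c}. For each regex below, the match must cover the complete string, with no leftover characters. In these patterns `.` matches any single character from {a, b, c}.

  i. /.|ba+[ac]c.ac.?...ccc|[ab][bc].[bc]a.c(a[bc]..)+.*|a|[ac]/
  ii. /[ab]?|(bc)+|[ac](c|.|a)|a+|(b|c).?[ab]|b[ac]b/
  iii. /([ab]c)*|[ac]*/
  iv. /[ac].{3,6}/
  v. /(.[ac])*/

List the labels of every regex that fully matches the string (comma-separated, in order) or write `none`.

i → match
ii → no match
iii → no match
iv → no match
v → no match

i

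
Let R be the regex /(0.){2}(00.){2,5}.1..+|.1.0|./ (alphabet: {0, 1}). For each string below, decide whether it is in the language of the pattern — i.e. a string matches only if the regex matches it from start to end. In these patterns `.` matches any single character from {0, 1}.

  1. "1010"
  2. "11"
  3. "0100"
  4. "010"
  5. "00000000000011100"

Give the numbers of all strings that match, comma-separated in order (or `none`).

3, 5

1 → no match
2 → no match
3 → match
4 → no match
5 → match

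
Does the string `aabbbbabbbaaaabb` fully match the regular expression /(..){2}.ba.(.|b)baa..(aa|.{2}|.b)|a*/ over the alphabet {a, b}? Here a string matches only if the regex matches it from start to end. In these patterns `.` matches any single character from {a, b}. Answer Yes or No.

Yes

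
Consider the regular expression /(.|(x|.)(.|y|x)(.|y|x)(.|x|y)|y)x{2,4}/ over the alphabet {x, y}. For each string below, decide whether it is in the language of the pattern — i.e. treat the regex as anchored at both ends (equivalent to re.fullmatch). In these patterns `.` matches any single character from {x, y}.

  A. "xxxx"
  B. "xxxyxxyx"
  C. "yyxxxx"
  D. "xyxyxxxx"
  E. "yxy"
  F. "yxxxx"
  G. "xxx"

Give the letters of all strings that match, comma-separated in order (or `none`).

A → match
B → no match
C → match
D → match
E → no match — must end with "x"
F → match
G → match

A, C, D, F, G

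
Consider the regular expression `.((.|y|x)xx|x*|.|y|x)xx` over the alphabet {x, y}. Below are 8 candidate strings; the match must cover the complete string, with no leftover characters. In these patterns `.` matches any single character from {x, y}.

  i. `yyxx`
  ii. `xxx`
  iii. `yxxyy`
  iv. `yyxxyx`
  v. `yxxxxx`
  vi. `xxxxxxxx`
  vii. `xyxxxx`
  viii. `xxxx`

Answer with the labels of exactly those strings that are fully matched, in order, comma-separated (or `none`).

i. `yyxx` → match
ii. `xxx` → match
iii. `yxxyy` → no match — must end with `xx`
iv. `yyxxyx` → no match — must end with `xx`
v. `yxxxxx` → match
vi. `xxxxxxxx` → match
vii. `xyxxxx` → match
viii. `xxxx` → match

i, ii, v, vi, vii, viii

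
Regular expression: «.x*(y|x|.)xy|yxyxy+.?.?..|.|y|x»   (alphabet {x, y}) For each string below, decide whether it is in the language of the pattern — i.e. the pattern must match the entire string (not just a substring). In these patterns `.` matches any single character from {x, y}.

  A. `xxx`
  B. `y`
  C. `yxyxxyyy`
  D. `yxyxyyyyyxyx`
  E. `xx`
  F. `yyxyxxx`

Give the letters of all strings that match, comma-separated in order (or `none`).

A → no match
B → match
C → no match
D → match
E → no match
F → no match

B, D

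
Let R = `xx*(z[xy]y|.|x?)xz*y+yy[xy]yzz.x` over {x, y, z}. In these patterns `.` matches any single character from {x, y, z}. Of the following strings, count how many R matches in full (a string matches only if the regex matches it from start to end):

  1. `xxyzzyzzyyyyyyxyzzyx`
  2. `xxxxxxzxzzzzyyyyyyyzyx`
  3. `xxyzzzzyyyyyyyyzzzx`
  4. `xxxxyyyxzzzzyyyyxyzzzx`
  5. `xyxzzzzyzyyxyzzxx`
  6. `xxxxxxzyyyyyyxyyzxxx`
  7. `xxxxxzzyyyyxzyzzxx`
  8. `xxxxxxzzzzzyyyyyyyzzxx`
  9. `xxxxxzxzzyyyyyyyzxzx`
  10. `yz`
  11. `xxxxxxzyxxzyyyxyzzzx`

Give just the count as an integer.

1

1 → no match
2 → no match
3 → no match
4 → no match
5 → no match
6 → no match
7 → no match
8 → match
9 → no match
10. `yz` → no match — must start with `x`
11 → no match
Total matched: 1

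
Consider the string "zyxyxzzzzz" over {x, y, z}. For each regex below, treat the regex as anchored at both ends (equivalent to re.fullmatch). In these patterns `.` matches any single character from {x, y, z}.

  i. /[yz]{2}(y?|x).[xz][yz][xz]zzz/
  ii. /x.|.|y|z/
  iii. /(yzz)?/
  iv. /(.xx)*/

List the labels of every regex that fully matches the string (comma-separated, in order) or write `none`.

i

i → match
ii → no match
iii → no match
iv → no match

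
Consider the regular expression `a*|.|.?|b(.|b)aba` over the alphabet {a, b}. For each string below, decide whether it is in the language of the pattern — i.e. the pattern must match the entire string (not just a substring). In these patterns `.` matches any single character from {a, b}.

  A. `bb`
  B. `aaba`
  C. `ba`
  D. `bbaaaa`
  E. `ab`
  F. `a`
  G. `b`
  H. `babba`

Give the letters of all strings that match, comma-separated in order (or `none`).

F, G

A → no match
B → no match
C → no match
D → no match
E → no match
F → match
G → match
H → no match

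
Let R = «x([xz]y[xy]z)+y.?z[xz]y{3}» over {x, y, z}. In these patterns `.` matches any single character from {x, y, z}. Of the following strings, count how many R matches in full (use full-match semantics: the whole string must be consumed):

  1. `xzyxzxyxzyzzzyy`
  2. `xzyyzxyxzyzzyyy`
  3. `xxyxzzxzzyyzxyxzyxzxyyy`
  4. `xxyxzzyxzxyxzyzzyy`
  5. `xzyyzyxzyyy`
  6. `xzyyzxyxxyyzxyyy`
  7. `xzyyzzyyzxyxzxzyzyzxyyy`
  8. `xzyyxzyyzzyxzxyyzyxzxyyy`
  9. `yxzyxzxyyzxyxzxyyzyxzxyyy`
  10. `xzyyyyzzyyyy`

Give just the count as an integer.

1 → no match
2 → match
3 → no match
4 → no match
5. `xzyyzyxzyyy` → no match
6 → no match
7 → no match
8 → no match
9 → no match — must start with `x`
10. `xzyyyyzzyyyy` → no match
Total matched: 1

1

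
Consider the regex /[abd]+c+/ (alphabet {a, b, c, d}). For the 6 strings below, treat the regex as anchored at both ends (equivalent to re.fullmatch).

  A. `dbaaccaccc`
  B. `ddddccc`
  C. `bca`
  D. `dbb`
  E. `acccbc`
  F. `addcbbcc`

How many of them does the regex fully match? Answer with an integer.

1

A → no match
B → match
C → no match — must end with `c`
D → no match — must end with `c`
E → no match
F → no match
Total matched: 1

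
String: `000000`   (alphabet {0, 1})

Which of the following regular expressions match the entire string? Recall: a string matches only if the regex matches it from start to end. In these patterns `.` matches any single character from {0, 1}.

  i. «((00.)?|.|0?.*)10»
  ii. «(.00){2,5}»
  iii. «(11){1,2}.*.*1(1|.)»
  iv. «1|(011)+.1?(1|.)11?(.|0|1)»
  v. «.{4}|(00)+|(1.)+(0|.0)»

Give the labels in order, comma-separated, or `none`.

ii, v

i → no match — must end with `10`
ii → match
iii → no match — must start with `11`
iv → no match
v → match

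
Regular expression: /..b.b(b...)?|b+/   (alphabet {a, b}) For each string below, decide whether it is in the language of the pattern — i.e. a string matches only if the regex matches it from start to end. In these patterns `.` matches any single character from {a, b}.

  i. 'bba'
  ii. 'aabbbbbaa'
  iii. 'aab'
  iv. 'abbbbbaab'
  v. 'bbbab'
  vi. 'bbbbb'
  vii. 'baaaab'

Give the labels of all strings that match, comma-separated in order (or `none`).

i → no match
ii → match
iii → no match
iv → match
v → match
vi → match
vii → no match

ii, iv, v, vi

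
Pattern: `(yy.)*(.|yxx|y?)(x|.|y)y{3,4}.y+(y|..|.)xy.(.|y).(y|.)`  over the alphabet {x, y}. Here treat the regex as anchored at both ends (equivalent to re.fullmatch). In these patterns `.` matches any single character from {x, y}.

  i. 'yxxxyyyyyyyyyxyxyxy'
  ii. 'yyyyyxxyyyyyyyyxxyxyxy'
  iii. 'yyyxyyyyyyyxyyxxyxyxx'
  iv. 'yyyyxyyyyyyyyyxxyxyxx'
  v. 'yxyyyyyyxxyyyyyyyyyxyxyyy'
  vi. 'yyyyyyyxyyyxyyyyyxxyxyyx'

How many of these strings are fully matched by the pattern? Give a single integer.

4

i → match
ii → match
iii → no match
iv → match
v → no match
vi → match
Total matched: 4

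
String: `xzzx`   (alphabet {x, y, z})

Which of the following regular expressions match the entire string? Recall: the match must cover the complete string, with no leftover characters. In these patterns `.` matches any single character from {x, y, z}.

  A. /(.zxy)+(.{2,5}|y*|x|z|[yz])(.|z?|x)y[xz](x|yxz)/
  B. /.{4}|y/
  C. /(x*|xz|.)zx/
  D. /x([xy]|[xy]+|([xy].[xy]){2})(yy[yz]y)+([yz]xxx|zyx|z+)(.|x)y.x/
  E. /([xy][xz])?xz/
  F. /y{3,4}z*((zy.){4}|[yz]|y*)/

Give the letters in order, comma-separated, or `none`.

B, C

A → no match
B → match
C → match
D → no match
E → no match — must end with `xz`
F → no match — must start with `y`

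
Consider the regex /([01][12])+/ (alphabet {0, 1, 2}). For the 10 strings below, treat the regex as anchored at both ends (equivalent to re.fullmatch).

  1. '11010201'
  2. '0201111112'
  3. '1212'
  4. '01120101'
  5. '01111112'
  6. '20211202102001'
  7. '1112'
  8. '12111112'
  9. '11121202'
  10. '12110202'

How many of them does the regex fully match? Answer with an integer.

9

1 → match
2 → match
3 → match
4 → match
5 → match
6 → no match
7 → match
8 → match
9 → match
10 → match
Total matched: 9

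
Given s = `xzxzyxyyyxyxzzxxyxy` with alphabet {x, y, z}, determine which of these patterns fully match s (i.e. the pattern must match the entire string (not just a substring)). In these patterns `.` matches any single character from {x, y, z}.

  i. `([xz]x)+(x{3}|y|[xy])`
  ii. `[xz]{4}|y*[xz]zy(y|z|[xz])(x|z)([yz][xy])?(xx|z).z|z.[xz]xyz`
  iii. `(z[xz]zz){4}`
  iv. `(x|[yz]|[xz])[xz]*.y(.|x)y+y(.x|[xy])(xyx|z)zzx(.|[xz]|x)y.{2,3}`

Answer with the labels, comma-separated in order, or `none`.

iv

i → no match
ii → no match
iii → no match — must start with `z`
iv → match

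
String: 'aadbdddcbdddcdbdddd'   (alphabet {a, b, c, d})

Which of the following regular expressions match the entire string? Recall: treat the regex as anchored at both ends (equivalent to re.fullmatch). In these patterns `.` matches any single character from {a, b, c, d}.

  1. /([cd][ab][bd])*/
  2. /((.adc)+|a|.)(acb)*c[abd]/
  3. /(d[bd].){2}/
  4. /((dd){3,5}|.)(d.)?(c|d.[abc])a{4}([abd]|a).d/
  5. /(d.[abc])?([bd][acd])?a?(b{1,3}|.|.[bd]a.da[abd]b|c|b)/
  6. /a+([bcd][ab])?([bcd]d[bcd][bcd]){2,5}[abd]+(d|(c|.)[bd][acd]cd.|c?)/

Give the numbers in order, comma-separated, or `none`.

6

1 → no match
2 → no match
3 → no match — must start with 'd'
4 → no match
5 → no match
6 → match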